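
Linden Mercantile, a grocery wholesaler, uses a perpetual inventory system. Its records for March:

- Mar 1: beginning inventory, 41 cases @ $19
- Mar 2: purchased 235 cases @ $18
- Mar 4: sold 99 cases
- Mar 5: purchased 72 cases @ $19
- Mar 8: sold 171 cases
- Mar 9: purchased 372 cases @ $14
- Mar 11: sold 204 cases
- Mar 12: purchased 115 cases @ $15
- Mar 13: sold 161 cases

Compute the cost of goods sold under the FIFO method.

Mar 4, 99 sold [FIFO — oldest first]: 41 @ $19 + 58 @ $18 = $1,823
Mar 8, 171 sold [FIFO — oldest first]: 171 @ $18 = $3,078
Mar 11, 204 sold [FIFO — oldest first]: 6 @ $18 + 72 @ $19 + 126 @ $14 = $3,240
Mar 13, 161 sold [FIFO — oldest first]: 161 @ $14 = $2,254
Total COGS = $1,823 + $3,078 + $3,240 + $2,254 = $10,395
Ending inventory: 85 @ $14 + 115 @ $15 = $2,915

COGS = $10,395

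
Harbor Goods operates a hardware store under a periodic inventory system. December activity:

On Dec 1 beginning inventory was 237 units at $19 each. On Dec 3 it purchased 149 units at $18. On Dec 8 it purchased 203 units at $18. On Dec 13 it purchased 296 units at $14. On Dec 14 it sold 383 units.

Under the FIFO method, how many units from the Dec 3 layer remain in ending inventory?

Dec 14, 383 sold [FIFO — oldest first]: 237 @ $19 + 146 @ $18 = $7,131
Ending inventory: 3 @ $18 + 203 @ $18 + 296 @ $14 = $7,852

3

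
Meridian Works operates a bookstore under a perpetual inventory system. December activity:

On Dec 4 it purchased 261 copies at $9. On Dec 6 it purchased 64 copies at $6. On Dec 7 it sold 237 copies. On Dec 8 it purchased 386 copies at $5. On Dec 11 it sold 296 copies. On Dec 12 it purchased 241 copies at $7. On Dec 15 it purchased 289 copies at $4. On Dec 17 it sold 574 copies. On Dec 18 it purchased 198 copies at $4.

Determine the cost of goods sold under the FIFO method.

COGS = $6,970

Dec 7, 237 sold [FIFO — oldest first]: 237 @ $9 = $2,133
Dec 11, 296 sold [FIFO — oldest first]: 24 @ $9 + 64 @ $6 + 208 @ $5 = $1,640
Dec 17, 574 sold [FIFO — oldest first]: 178 @ $5 + 241 @ $7 + 155 @ $4 = $3,197
Total COGS = $2,133 + $1,640 + $3,197 = $6,970
Ending inventory: 134 @ $4 + 198 @ $4 = $1,328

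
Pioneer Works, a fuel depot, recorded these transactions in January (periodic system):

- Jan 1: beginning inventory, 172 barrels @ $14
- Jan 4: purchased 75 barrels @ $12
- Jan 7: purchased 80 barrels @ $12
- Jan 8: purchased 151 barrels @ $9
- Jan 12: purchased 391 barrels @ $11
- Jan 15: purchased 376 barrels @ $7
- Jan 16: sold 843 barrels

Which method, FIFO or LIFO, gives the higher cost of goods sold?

FIFO

FIFO COGS: 172 @ $14 + 75 @ $12 + 80 @ $12 + 151 @ $9 + 365 @ $11 = $9,642
LIFO COGS: 376 @ $7 + 391 @ $11 + 76 @ $9 = $7,617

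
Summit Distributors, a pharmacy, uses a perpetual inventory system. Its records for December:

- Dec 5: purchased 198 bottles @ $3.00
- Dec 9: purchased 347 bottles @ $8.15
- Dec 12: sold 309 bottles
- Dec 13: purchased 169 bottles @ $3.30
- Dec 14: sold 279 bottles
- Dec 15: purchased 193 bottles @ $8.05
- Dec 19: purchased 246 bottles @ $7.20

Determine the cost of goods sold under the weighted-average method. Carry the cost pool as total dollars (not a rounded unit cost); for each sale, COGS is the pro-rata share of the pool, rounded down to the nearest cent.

After Dec 5: 198 on hand, pool $594.00 (≈ $3.0000 each)
After Dec 9: 545 on hand, pool $3,422.05 (≈ $6.2790 each)
Dec 12, sell 309: 309/545 × $3,422.05 → $1,940.20
After Dec 13: 405 on hand, pool $2,039.55 (≈ $5.0359 each)
Dec 14, sell 279: 279/405 × $2,039.55 → $1,405.02
After Dec 15: 319 on hand, pool $2,188.18 (≈ $6.8595 each)
After Dec 19: 565 on hand, pool $3,959.38 (≈ $7.0078 each)
Total COGS = $1,940.20 + $1,405.02 = $3,345.22
Ending inventory (cost pool remaining) = $3,959.38

COGS = $3,345.22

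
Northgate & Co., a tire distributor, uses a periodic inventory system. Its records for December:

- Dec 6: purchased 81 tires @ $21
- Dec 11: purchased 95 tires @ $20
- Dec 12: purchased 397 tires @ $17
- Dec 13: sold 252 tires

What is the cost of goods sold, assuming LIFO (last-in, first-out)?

Dec 13, 252 sold [LIFO — newest first]: 252 @ $17 = $4,284
Ending inventory: 81 @ $21 + 95 @ $20 + 145 @ $17 = $6,066
Check: goods available $10,350 = COGS $4,284 + ending $6,066

COGS = $4,284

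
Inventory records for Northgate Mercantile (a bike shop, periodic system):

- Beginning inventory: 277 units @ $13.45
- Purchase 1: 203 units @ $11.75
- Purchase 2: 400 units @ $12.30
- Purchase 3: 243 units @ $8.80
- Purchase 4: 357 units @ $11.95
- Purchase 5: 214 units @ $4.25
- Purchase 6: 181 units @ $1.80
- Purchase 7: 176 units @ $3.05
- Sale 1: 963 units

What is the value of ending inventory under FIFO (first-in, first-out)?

Ending inventory = $7,446.25

Sale 1 (963) [FIFO — oldest first]: 277 @ $13.45 + 203 @ $11.75 + 400 @ $12.30 + 83 @ $8.80 = $11,761.30
Ending inventory: 160 @ $8.80 + 357 @ $11.95 + 214 @ $4.25 + 181 @ $1.80 + 176 @ $3.05 = $7,446.25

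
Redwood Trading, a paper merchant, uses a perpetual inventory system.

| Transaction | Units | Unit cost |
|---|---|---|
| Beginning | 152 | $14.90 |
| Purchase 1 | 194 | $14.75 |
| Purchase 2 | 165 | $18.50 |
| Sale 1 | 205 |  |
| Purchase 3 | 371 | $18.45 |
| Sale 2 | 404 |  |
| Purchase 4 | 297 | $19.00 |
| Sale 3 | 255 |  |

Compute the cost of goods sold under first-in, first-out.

COGS = $14,691.65

Sale 1 (205) [FIFO — oldest first]: 152 @ $14.90 + 53 @ $14.75 = $3,046.55
Sale 2 (404) [FIFO — oldest first]: 141 @ $14.75 + 165 @ $18.50 + 98 @ $18.45 = $6,940.35
Sale 3 (255) [FIFO — oldest first]: 255 @ $18.45 = $4,704.75
Total COGS = $3,046.55 + $6,940.35 + $4,704.75 = $14,691.65
Ending inventory: 18 @ $18.45 + 297 @ $19.00 = $5,975.10
Check: goods available $20,666.75 = COGS $14,691.65 + ending $5,975.10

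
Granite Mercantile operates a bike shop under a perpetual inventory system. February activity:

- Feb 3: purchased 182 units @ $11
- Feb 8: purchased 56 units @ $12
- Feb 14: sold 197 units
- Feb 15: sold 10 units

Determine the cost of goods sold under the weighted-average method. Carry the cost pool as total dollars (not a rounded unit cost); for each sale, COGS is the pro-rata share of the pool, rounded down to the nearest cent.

After Feb 3: 182 on hand, pool $2,002.00 (≈ $11.0000 each)
After Feb 8: 238 on hand, pool $2,674.00 (≈ $11.2353 each)
Feb 14, sell 197: 197/238 × $2,674.00 → $2,213.35
Feb 15, sell 10: 10/41 × $460.65 → $112.35
Total COGS = $2,213.35 + $112.35 = $2,325.70
Ending inventory (cost pool remaining) = $348.30
Check: goods available $2,674.00 = COGS $2,325.70 + ending $348.30

COGS = $2,325.70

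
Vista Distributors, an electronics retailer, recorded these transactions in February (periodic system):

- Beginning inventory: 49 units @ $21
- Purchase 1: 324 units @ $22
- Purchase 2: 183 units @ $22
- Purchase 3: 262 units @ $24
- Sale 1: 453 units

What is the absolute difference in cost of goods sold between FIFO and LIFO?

$573

FIFO COGS: 49 @ $21 + 324 @ $22 + 80 @ $22 = $9,917
LIFO COGS: 262 @ $24 + 183 @ $22 + 8 @ $22 = $10,490
Difference = |$9,917 − $10,490| = $573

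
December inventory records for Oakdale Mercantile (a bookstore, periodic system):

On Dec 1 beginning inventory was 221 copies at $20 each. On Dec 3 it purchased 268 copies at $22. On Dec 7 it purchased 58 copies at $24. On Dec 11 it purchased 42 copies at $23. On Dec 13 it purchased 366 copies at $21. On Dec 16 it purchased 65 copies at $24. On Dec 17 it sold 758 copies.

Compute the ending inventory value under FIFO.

Dec 17, 758 sold [FIFO — oldest first]: 221 @ $20 + 268 @ $22 + 58 @ $24 + 42 @ $23 + 169 @ $21 = $16,223
Ending inventory: 197 @ $21 + 65 @ $24 = $5,697

Ending inventory = $5,697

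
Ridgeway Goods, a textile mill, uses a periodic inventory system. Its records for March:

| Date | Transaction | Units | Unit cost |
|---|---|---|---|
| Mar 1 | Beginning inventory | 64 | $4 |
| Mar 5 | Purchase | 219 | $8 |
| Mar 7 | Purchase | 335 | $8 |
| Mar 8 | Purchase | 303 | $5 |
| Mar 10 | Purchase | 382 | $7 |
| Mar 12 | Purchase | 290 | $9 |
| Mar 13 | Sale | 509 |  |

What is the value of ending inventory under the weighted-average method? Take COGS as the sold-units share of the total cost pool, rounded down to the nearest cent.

Mar 13, sell 509: 509/1593 × $11,487.00 → $3,670.35
Ending inventory (cost pool remaining) = $7,816.65
Check: goods available $11,487.00 = COGS $3,670.35 + ending $7,816.65

Ending inventory = $7,816.65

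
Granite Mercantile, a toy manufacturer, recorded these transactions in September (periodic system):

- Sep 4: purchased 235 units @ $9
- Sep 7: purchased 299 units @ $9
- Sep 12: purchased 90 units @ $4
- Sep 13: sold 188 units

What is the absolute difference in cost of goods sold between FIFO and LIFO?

FIFO COGS: 188 @ $9 = $1,692
LIFO COGS: 90 @ $4 + 98 @ $9 = $1,242
Difference = |$1,692 − $1,242| = $450

$450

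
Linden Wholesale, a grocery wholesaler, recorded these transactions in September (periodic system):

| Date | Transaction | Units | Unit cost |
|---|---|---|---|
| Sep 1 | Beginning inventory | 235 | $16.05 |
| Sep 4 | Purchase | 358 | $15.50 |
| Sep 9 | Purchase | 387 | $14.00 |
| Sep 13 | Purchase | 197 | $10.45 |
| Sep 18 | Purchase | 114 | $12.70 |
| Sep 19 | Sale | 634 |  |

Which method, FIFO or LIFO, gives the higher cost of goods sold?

FIFO

FIFO COGS: 235 @ $16.05 + 358 @ $15.50 + 41 @ $14.00 = $9,894.75
LIFO COGS: 114 @ $12.70 + 197 @ $10.45 + 323 @ $14.00 = $8,028.45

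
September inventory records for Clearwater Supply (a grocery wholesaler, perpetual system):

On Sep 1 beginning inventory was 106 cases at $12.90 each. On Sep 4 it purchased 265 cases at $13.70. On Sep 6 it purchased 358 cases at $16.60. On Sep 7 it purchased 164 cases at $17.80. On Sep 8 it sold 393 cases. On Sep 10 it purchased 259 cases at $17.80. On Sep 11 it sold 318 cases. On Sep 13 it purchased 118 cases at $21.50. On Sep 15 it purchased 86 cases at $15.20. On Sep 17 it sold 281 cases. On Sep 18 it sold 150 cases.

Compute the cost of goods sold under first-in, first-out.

Sep 8, 393 sold [FIFO — oldest first]: 106 @ $12.90 + 265 @ $13.70 + 22 @ $16.60 = $5,363.10
Sep 11, 318 sold [FIFO — oldest first]: 318 @ $16.60 = $5,278.80
Sep 17, 281 sold [FIFO — oldest first]: 18 @ $16.60 + 164 @ $17.80 + 99 @ $17.80 = $4,980.20
Sep 18, 150 sold [FIFO — oldest first]: 150 @ $17.80 = $2,670.00
Total COGS = $5,363.10 + $5,278.80 + $4,980.20 + $2,670.00 = $18,292.10
Ending inventory: 10 @ $17.80 + 118 @ $21.50 + 86 @ $15.20 = $4,022.20
Check: goods available $22,314.30 = COGS $18,292.10 + ending $4,022.20

COGS = $18,292.10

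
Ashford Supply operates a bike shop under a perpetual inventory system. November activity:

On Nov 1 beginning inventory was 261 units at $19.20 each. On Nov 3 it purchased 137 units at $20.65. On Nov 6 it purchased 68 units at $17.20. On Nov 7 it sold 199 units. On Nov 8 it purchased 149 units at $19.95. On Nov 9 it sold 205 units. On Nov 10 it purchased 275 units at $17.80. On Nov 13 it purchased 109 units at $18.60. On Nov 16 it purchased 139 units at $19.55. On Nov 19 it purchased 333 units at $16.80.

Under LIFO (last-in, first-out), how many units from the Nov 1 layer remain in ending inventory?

Nov 7, 199 sold [LIFO — newest first]: 68 @ $17.20 + 131 @ $20.65 = $3,874.75
Nov 9, 205 sold [LIFO — newest first]: 149 @ $19.95 + 6 @ $20.65 + 50 @ $19.20 = $4,056.45
Total COGS = $3,874.75 + $4,056.45 = $7,931.20
Ending inventory: 211 @ $19.20 + 275 @ $17.80 + 109 @ $18.60 + 139 @ $19.55 + 333 @ $16.80 = $19,285.45
Check: goods available $27,216.65 = COGS $7,931.20 + ending $19,285.45

211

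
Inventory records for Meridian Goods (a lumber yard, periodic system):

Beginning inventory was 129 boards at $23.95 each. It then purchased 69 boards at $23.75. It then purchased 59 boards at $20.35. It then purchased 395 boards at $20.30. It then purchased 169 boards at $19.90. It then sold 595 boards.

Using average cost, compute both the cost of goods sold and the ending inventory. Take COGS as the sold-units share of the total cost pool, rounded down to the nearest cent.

Sale 1, sell 595: 595/821 × $17,310.55 → $12,545.40
Ending inventory (cost pool remaining) = $4,765.15

COGS = $12,545.40; ending inventory = $4,765.15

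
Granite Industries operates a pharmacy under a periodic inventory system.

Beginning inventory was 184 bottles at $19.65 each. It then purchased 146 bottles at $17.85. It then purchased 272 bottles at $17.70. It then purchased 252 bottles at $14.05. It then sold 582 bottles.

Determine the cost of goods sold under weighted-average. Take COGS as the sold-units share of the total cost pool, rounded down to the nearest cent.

Sale 1, sell 582: 582/854 × $14,576.70 → $9,934.00
Ending inventory (cost pool remaining) = $4,642.70
Check: goods available $14,576.70 = COGS $9,934.00 + ending $4,642.70

COGS = $9,934.00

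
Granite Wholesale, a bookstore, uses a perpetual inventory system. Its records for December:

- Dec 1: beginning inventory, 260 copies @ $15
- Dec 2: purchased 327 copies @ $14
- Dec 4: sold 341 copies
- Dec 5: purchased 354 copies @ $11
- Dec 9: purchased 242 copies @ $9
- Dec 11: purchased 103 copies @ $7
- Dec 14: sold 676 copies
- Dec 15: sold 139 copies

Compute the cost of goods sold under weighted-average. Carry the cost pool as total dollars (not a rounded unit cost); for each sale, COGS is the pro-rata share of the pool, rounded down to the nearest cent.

COGS = $13,847.74

After Dec 1: 260 on hand, pool $3,900.00 (≈ $15.0000 each)
After Dec 2: 587 on hand, pool $8,478.00 (≈ $14.4429 each)
Dec 4, sell 341: 341/587 × $8,478.00 → $4,925.03
After Dec 5: 600 on hand, pool $7,446.97 (≈ $12.4116 each)
After Dec 9: 842 on hand, pool $9,624.97 (≈ $11.4311 each)
After Dec 11: 945 on hand, pool $10,345.97 (≈ $10.9481 each)
Dec 14, sell 676: 676/945 × $10,345.97 → $7,400.92
Dec 15, sell 139: 139/269 × $2,945.05 → $1,521.79
Total COGS = $4,925.03 + $7,400.92 + $1,521.79 = $13,847.74
Ending inventory (cost pool remaining) = $1,423.26
Check: goods available $15,271.00 = COGS $13,847.74 + ending $1,423.26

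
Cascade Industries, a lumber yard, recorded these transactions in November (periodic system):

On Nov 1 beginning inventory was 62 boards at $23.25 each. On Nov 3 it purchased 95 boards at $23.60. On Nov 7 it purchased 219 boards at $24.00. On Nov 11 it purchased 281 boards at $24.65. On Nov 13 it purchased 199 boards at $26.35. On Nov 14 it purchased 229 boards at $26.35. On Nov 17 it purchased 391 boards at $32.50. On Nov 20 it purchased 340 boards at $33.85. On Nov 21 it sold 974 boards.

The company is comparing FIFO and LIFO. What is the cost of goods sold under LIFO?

COGS = $30,619.55

FIFO COGS: 62 @ $23.25 + 95 @ $23.60 + 219 @ $24.00 + 281 @ $24.65 + 199 @ $26.35 + 118 @ $26.35 = $24,219.10
LIFO COGS: 340 @ $33.85 + 391 @ $32.50 + 229 @ $26.35 + 14 @ $26.35 = $30,619.55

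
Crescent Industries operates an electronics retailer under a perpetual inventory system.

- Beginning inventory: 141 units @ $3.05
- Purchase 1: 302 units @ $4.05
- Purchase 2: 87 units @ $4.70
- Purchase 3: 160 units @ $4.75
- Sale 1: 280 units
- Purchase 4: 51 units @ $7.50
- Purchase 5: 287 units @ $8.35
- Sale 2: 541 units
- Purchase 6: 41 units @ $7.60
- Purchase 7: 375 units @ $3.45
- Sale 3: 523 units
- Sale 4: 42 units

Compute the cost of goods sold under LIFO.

COGS = $7,029.45

Sale 1 (280) [LIFO — newest first]: 160 @ $4.75 + 87 @ $4.70 + 33 @ $4.05 = $1,302.55
Sale 2 (541) [LIFO — newest first]: 287 @ $8.35 + 51 @ $7.50 + 203 @ $4.05 = $3,601.10
Sale 3 (523) [LIFO — newest first]: 375 @ $3.45 + 41 @ $7.60 + 66 @ $4.05 + 41 @ $3.05 = $1,997.70
Sale 4 (42) [LIFO — newest first]: 42 @ $3.05 = $128.10
Total COGS = $1,302.55 + $3,601.10 + $1,997.70 + $128.10 = $7,029.45
Ending inventory: 58 @ $3.05 = $176.90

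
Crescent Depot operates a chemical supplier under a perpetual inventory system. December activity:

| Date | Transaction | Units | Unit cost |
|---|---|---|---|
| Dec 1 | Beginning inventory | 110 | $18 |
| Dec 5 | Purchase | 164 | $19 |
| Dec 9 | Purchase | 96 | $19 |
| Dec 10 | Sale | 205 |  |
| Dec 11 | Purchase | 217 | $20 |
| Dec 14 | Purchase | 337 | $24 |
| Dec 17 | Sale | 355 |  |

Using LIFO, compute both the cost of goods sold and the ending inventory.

Dec 10, 205 sold [LIFO — newest first]: 96 @ $19 + 109 @ $19 = $3,895
Dec 17, 355 sold [LIFO — newest first]: 337 @ $24 + 18 @ $20 = $8,448
Total COGS = $3,895 + $8,448 = $12,343
Ending inventory: 110 @ $18 + 55 @ $19 + 199 @ $20 = $7,005
Check: goods available $19,348 = COGS $12,343 + ending $7,005

COGS = $12,343; ending inventory = $7,005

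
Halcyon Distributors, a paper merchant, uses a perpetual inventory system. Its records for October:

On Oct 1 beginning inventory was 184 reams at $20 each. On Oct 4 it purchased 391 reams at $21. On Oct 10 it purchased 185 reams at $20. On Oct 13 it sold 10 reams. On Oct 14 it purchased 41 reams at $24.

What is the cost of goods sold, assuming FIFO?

Oct 13, 10 sold [FIFO — oldest first]: 10 @ $20 = $200
Ending inventory: 174 @ $20 + 391 @ $21 + 185 @ $20 + 41 @ $24 = $16,375

COGS = $200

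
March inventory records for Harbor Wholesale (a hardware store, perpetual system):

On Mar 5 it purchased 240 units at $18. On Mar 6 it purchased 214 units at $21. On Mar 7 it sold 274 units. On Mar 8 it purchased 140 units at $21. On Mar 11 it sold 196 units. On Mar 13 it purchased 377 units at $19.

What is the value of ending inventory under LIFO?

Ending inventory = $9,395

Mar 7, 274 sold [LIFO — newest first]: 214 @ $21 + 60 @ $18 = $5,574
Mar 11, 196 sold [LIFO — newest first]: 140 @ $21 + 56 @ $18 = $3,948
Total COGS = $5,574 + $3,948 = $9,522
Ending inventory: 124 @ $18 + 377 @ $19 = $9,395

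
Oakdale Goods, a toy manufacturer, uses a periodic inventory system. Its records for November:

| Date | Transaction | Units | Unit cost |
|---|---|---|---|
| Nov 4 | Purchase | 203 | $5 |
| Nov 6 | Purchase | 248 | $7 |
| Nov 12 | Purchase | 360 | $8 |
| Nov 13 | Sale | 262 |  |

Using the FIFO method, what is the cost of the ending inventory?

Nov 13, 262 sold [FIFO — oldest first]: 203 @ $5 + 59 @ $7 = $1,428
Ending inventory: 189 @ $7 + 360 @ $8 = $4,203

Ending inventory = $4,203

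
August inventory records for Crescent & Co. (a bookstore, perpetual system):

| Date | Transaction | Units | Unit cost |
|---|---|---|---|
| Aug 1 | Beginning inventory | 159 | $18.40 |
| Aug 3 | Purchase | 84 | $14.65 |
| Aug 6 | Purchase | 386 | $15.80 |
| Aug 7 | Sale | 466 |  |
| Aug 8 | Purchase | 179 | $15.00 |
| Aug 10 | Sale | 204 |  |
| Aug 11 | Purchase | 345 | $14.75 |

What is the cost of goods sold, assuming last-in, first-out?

Aug 7, 466 sold [LIFO — newest first]: 386 @ $15.80 + 80 @ $14.65 = $7,270.80
Aug 10, 204 sold [LIFO — newest first]: 179 @ $15.00 + 4 @ $14.65 + 21 @ $18.40 = $3,130.00
Total COGS = $7,270.80 + $3,130.00 = $10,400.80
Ending inventory: 138 @ $18.40 + 345 @ $14.75 = $7,627.95
Check: goods available $18,028.75 = COGS $10,400.80 + ending $7,627.95

COGS = $10,400.80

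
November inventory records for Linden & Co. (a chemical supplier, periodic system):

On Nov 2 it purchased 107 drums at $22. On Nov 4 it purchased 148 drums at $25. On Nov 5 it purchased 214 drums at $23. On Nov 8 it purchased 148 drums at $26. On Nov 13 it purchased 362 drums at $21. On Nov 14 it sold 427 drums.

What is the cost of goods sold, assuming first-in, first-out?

COGS = $10,010

Nov 14, 427 sold [FIFO — oldest first]: 107 @ $22 + 148 @ $25 + 172 @ $23 = $10,010
Ending inventory: 42 @ $23 + 148 @ $26 + 362 @ $21 = $12,416
Check: goods available $22,426 = COGS $10,010 + ending $12,416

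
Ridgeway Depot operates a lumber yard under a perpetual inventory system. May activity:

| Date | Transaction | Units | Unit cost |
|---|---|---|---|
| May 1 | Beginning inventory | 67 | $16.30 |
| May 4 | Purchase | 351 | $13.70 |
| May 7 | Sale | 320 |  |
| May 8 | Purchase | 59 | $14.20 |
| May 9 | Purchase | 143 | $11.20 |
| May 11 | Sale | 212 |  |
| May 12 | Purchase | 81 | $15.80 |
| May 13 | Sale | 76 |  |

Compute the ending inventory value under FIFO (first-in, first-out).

Ending inventory = $1,414.20

May 7, 320 sold [FIFO — oldest first]: 67 @ $16.30 + 253 @ $13.70 = $4,558.20
May 11, 212 sold [FIFO — oldest first]: 98 @ $13.70 + 59 @ $14.20 + 55 @ $11.20 = $2,796.40
May 13, 76 sold [FIFO — oldest first]: 76 @ $11.20 = $851.20
Total COGS = $4,558.20 + $2,796.40 + $851.20 = $8,205.80
Ending inventory: 12 @ $11.20 + 81 @ $15.80 = $1,414.20
Check: goods available $9,620.00 = COGS $8,205.80 + ending $1,414.20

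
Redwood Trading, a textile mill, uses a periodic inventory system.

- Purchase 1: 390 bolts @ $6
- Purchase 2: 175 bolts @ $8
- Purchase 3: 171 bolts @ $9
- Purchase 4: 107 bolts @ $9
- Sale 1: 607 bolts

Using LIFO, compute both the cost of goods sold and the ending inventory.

COGS = $4,826; ending inventory = $1,416

Sale 1 (607) [LIFO — newest first]: 107 @ $9 + 171 @ $9 + 175 @ $8 + 154 @ $6 = $4,826
Ending inventory: 236 @ $6 = $1,416
Check: goods available $6,242 = COGS $4,826 + ending $1,416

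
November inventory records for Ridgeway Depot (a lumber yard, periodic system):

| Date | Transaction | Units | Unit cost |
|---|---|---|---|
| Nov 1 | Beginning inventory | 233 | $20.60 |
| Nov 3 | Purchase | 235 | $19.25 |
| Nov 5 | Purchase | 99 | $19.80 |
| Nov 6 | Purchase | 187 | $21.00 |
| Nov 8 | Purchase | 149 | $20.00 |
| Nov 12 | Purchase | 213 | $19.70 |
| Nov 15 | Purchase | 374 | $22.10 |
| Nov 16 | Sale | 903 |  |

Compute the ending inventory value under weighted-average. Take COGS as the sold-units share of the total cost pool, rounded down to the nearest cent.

Nov 16, sell 903: 903/1490 × $30,652.25 → $18,576.49
Ending inventory (cost pool remaining) = $12,075.76

Ending inventory = $12,075.76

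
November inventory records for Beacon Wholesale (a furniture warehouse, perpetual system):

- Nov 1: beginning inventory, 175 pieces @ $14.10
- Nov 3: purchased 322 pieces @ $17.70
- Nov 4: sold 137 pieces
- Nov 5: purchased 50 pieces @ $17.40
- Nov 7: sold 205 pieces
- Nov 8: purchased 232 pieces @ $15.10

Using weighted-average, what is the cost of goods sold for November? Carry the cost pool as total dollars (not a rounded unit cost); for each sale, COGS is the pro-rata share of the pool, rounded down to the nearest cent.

COGS = $5,644.06

After Nov 1: 175 on hand, pool $2,467.50 (≈ $14.1000 each)
After Nov 3: 497 on hand, pool $8,166.90 (≈ $16.4324 each)
Nov 4, sell 137: 137/497 × $8,166.90 → $2,251.23
After Nov 5: 410 on hand, pool $6,785.67 (≈ $16.5504 each)
Nov 7, sell 205: 205/410 × $6,785.67 → $3,392.83
After Nov 8: 437 on hand, pool $6,896.04 (≈ $15.7804 each)
Total COGS = $2,251.23 + $3,392.83 = $5,644.06
Ending inventory (cost pool remaining) = $6,896.04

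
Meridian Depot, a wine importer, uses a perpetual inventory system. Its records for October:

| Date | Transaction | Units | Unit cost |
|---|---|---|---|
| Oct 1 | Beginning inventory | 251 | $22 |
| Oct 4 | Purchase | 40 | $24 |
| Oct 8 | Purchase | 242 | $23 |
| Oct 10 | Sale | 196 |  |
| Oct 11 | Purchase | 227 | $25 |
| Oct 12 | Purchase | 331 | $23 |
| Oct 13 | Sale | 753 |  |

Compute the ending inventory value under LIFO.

Oct 10, 196 sold [LIFO — newest first]: 196 @ $23 = $4,508
Oct 13, 753 sold [LIFO — newest first]: 331 @ $23 + 227 @ $25 + 46 @ $23 + 40 @ $24 + 109 @ $22 = $17,704
Total COGS = $4,508 + $17,704 = $22,212
Ending inventory: 142 @ $22 = $3,124

Ending inventory = $3,124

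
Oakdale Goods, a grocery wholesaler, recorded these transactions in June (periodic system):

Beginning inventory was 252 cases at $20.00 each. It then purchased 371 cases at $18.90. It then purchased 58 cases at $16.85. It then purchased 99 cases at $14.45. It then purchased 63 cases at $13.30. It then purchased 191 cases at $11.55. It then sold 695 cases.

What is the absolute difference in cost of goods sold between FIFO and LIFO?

$2,412.10

FIFO COGS: 252 @ $20.00 + 371 @ $18.90 + 58 @ $16.85 + 14 @ $14.45 = $13,231.50
LIFO COGS: 191 @ $11.55 + 63 @ $13.30 + 99 @ $14.45 + 58 @ $16.85 + 284 @ $18.90 = $10,819.40
Difference = |$13,231.50 − $10,819.40| = $2,412.10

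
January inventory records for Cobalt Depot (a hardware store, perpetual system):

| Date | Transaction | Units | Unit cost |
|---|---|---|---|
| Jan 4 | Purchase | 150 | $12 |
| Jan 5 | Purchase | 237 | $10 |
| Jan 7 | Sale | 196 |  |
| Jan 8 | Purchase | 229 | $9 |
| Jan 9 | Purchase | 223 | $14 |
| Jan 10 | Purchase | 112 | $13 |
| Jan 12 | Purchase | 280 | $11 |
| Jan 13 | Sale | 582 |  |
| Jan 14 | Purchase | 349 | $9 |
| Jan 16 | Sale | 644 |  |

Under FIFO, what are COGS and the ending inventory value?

COGS = $15,608; ending inventory = $1,422

Jan 7, 196 sold [FIFO — oldest first]: 150 @ $12 + 46 @ $10 = $2,260
Jan 13, 582 sold [FIFO — oldest first]: 191 @ $10 + 229 @ $9 + 162 @ $14 = $6,239
Jan 16, 644 sold [FIFO — oldest first]: 61 @ $14 + 112 @ $13 + 280 @ $11 + 191 @ $9 = $7,109
Total COGS = $2,260 + $6,239 + $7,109 = $15,608
Ending inventory: 158 @ $9 = $1,422
Check: goods available $17,030 = COGS $15,608 + ending $1,422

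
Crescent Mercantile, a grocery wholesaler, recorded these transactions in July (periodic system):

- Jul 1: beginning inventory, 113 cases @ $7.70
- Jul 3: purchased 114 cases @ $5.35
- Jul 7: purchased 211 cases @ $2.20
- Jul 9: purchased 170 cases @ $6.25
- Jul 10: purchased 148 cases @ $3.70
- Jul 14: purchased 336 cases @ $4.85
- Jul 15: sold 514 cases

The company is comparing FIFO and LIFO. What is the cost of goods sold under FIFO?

FIFO COGS: 113 @ $7.70 + 114 @ $5.35 + 211 @ $2.20 + 76 @ $6.25 = $2,419.20
LIFO COGS: 336 @ $4.85 + 148 @ $3.70 + 30 @ $6.25 = $2,364.70

COGS = $2,419.20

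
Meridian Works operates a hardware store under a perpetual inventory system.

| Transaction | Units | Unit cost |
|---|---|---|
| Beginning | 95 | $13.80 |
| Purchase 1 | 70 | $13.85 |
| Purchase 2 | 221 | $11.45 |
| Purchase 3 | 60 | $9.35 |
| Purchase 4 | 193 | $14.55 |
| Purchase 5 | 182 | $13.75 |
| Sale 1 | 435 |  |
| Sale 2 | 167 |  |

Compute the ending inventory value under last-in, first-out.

Ending inventory = $2,898.80

Sale 1 (435) [LIFO — newest first]: 182 @ $13.75 + 193 @ $14.55 + 60 @ $9.35 = $5,871.65
Sale 2 (167) [LIFO — newest first]: 167 @ $11.45 = $1,912.15
Total COGS = $5,871.65 + $1,912.15 = $7,783.80
Ending inventory: 95 @ $13.80 + 70 @ $13.85 + 54 @ $11.45 = $2,898.80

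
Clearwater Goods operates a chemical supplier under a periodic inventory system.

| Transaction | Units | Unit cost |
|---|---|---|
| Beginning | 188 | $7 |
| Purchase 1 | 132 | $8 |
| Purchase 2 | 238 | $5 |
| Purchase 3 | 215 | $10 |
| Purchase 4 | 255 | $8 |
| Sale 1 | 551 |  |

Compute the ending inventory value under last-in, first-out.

Sale 1 (551) [LIFO — newest first]: 255 @ $8 + 215 @ $10 + 81 @ $5 = $4,595
Ending inventory: 188 @ $7 + 132 @ $8 + 157 @ $5 = $3,157

Ending inventory = $3,157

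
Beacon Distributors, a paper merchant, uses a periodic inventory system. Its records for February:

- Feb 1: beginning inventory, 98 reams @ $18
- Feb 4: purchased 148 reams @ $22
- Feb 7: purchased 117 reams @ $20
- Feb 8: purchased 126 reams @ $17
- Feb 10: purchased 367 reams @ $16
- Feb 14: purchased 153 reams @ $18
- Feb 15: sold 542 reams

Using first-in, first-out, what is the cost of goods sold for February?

Feb 15, 542 sold [FIFO — oldest first]: 98 @ $18 + 148 @ $22 + 117 @ $20 + 126 @ $17 + 53 @ $16 = $10,350
Ending inventory: 314 @ $16 + 153 @ $18 = $7,778
Check: goods available $18,128 = COGS $10,350 + ending $7,778

COGS = $10,350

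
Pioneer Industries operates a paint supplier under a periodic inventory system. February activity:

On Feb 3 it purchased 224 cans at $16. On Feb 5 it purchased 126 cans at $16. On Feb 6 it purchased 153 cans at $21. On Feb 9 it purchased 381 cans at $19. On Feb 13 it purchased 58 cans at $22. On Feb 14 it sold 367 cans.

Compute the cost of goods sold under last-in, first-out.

COGS = $7,147

Feb 14, 367 sold [LIFO — newest first]: 58 @ $22 + 309 @ $19 = $7,147
Ending inventory: 224 @ $16 + 126 @ $16 + 153 @ $21 + 72 @ $19 = $10,181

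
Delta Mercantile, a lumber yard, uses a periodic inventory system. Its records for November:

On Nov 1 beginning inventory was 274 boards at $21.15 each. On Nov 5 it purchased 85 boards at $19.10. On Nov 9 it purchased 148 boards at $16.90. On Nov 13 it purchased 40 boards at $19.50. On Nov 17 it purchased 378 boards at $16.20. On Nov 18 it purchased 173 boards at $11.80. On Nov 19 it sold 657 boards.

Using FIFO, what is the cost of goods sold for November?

COGS = $12,481.80

Nov 19, 657 sold [FIFO — oldest first]: 274 @ $21.15 + 85 @ $19.10 + 148 @ $16.90 + 40 @ $19.50 + 110 @ $16.20 = $12,481.80
Ending inventory: 268 @ $16.20 + 173 @ $11.80 = $6,383.00
Check: goods available $18,864.80 = COGS $12,481.80 + ending $6,383.00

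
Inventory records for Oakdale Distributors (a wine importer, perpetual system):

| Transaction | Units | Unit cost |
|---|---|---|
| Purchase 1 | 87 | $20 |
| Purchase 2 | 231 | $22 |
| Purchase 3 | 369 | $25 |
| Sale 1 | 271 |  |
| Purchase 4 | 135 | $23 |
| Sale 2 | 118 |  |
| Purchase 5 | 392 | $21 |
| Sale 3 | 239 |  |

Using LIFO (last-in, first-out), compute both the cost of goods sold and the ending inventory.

Sale 1 (271) [LIFO — newest first]: 271 @ $25 = $6,775
Sale 2 (118) [LIFO — newest first]: 118 @ $23 = $2,714
Sale 3 (239) [LIFO — newest first]: 239 @ $21 = $5,019
Total COGS = $6,775 + $2,714 + $5,019 = $14,508
Ending inventory: 87 @ $20 + 231 @ $22 + 98 @ $25 + 17 @ $23 + 153 @ $21 = $12,876

COGS = $14,508; ending inventory = $12,876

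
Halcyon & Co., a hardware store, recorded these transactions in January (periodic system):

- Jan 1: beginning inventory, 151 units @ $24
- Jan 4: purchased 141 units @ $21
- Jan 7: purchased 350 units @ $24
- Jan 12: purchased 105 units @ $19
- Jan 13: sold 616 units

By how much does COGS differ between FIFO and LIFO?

FIFO COGS: 151 @ $24 + 141 @ $21 + 324 @ $24 = $14,361
LIFO COGS: 105 @ $19 + 350 @ $24 + 141 @ $21 + 20 @ $24 = $13,836
Difference = |$14,361 − $13,836| = $525

$525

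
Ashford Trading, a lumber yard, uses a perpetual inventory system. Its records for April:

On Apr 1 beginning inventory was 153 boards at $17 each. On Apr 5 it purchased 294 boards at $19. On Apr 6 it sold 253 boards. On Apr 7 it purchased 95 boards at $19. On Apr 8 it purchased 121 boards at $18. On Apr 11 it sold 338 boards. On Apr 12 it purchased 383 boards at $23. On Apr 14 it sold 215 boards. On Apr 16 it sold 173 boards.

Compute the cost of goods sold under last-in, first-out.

COGS = $19,840

Apr 6, 253 sold [LIFO — newest first]: 253 @ $19 = $4,807
Apr 11, 338 sold [LIFO — newest first]: 121 @ $18 + 95 @ $19 + 41 @ $19 + 81 @ $17 = $6,139
Apr 14, 215 sold [LIFO — newest first]: 215 @ $23 = $4,945
Apr 16, 173 sold [LIFO — newest first]: 168 @ $23 + 5 @ $17 = $3,949
Total COGS = $4,807 + $6,139 + $4,945 + $3,949 = $19,840
Ending inventory: 67 @ $17 = $1,139
Check: goods available $20,979 = COGS $19,840 + ending $1,139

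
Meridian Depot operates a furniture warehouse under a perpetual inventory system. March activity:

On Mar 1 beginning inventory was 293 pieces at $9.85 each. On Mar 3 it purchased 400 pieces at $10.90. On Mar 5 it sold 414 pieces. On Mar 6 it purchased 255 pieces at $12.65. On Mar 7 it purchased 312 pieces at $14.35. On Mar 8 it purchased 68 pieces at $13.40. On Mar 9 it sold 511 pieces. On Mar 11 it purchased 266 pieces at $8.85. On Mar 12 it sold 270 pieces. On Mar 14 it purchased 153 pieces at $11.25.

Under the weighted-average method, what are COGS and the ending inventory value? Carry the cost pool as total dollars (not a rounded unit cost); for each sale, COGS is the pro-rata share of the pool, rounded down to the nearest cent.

COGS = $13,777.87; ending inventory = $6,157.68

After Mar 1: 293 on hand, pool $2,886.05 (≈ $9.8500 each)
After Mar 3: 693 on hand, pool $7,246.05 (≈ $10.4561 each)
Mar 5, sell 414: 414/693 × $7,246.05 → $4,328.80
After Mar 6: 534 on hand, pool $6,143.00 (≈ $11.5037 each)
After Mar 7: 846 on hand, pool $10,620.20 (≈ $12.5534 each)
After Mar 8: 914 on hand, pool $11,531.40 (≈ $12.6164 each)
Mar 9, sell 511: 511/914 × $11,531.40 → $6,446.98
After Mar 11: 669 on hand, pool $7,438.52 (≈ $11.1189 each)
Mar 12, sell 270: 270/669 × $7,438.52 → $3,002.09
After Mar 14: 552 on hand, pool $6,157.68 (≈ $11.1552 each)
Total COGS = $4,328.80 + $6,446.98 + $3,002.09 = $13,777.87
Ending inventory (cost pool remaining) = $6,157.68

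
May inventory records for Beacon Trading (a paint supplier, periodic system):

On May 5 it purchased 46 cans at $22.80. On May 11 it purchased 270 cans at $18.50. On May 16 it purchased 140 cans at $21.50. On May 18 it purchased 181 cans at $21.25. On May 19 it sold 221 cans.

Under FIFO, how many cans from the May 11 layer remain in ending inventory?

95

May 19, 221 sold [FIFO — oldest first]: 46 @ $22.80 + 175 @ $18.50 = $4,286.30
Ending inventory: 95 @ $18.50 + 140 @ $21.50 + 181 @ $21.25 = $8,613.75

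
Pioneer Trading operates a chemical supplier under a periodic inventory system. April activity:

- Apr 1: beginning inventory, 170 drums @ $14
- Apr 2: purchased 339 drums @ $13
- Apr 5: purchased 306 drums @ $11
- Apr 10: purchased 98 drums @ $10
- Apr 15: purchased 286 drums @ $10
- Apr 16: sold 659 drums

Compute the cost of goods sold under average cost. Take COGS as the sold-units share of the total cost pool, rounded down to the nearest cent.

Apr 16, sell 659: 659/1199 × $13,993.00 → $7,690.89
Ending inventory (cost pool remaining) = $6,302.11
Check: goods available $13,993.00 = COGS $7,690.89 + ending $6,302.11

COGS = $7,690.89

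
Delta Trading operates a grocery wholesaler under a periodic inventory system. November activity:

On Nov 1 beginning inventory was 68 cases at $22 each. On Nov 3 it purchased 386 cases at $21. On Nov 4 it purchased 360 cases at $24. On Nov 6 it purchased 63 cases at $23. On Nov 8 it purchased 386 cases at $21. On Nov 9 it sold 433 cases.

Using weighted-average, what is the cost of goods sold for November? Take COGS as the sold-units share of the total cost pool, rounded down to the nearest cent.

Nov 9, sell 433: 433/1263 × $27,797.00 → $9,529.77
Ending inventory (cost pool remaining) = $18,267.23
Check: goods available $27,797.00 = COGS $9,529.77 + ending $18,267.23

COGS = $9,529.77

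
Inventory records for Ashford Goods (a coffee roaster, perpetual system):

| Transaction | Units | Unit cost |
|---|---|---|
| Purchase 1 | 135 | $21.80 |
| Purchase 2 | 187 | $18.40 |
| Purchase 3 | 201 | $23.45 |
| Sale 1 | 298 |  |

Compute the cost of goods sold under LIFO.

COGS = $6,498.25

Sale 1 (298) [LIFO — newest first]: 201 @ $23.45 + 97 @ $18.40 = $6,498.25
Ending inventory: 135 @ $21.80 + 90 @ $18.40 = $4,599.00
Check: goods available $11,097.25 = COGS $6,498.25 + ending $4,599.00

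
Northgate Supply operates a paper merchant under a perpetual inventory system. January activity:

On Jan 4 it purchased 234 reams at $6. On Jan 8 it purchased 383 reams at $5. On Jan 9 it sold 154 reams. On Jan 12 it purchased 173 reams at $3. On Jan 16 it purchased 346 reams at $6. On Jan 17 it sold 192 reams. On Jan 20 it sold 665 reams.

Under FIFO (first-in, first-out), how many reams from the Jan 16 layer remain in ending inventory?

125

Jan 9, 154 sold [FIFO — oldest first]: 154 @ $6 = $924
Jan 17, 192 sold [FIFO — oldest first]: 80 @ $6 + 112 @ $5 = $1,040
Jan 20, 665 sold [FIFO — oldest first]: 271 @ $5 + 173 @ $3 + 221 @ $6 = $3,200
Total COGS = $924 + $1,040 + $3,200 = $5,164
Ending inventory: 125 @ $6 = $750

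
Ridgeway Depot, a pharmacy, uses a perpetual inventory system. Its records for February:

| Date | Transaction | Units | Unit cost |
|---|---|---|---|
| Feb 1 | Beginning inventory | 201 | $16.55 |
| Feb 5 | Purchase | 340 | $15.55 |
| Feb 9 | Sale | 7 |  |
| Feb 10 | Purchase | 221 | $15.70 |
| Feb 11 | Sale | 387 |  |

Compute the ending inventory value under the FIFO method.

Feb 9, 7 sold [FIFO — oldest first]: 7 @ $16.55 = $115.85
Feb 11, 387 sold [FIFO — oldest first]: 194 @ $16.55 + 193 @ $15.55 = $6,211.85
Total COGS = $115.85 + $6,211.85 = $6,327.70
Ending inventory: 147 @ $15.55 + 221 @ $15.70 = $5,755.55

Ending inventory = $5,755.55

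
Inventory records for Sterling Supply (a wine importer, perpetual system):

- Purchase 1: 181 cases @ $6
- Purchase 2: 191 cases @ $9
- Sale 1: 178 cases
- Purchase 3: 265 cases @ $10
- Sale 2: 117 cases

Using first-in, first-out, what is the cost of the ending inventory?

Sale 1 (178) [FIFO — oldest first]: 178 @ $6 = $1,068
Sale 2 (117) [FIFO — oldest first]: 3 @ $6 + 114 @ $9 = $1,044
Total COGS = $1,068 + $1,044 = $2,112
Ending inventory: 77 @ $9 + 265 @ $10 = $3,343

Ending inventory = $3,343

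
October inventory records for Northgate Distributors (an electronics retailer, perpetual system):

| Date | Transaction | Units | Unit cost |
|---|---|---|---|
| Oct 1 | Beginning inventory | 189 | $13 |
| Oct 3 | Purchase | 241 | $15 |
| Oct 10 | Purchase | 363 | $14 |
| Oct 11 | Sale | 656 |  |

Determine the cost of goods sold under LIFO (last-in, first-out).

COGS = $9,373

Oct 11, 656 sold [LIFO — newest first]: 363 @ $14 + 241 @ $15 + 52 @ $13 = $9,373
Ending inventory: 137 @ $13 = $1,781
Check: goods available $11,154 = COGS $9,373 + ending $1,781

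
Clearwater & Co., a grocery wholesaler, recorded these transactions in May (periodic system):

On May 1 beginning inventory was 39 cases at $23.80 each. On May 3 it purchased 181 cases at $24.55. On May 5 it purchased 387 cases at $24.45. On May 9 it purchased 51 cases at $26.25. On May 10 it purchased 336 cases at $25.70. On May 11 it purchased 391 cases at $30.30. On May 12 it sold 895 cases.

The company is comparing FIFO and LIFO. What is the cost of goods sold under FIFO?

COGS = $22,263.55

FIFO COGS: 39 @ $23.80 + 181 @ $24.55 + 387 @ $24.45 + 51 @ $26.25 + 237 @ $25.70 = $22,263.55
LIFO COGS: 391 @ $30.30 + 336 @ $25.70 + 51 @ $26.25 + 117 @ $24.45 = $24,681.90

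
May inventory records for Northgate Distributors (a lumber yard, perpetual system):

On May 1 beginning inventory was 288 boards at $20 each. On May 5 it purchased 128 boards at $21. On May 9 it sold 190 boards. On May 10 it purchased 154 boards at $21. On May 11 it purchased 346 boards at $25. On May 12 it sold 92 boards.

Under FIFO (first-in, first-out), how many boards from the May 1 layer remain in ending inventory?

May 9, 190 sold [FIFO — oldest first]: 190 @ $20 = $3,800
May 12, 92 sold [FIFO — oldest first]: 92 @ $20 = $1,840
Total COGS = $3,800 + $1,840 = $5,640
Ending inventory: 6 @ $20 + 128 @ $21 + 154 @ $21 + 346 @ $25 = $14,692

6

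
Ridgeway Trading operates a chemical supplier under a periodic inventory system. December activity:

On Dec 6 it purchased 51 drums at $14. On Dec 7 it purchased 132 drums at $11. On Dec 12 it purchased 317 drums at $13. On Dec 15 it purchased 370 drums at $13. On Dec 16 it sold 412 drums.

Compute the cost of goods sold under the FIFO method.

Dec 16, 412 sold [FIFO — oldest first]: 51 @ $14 + 132 @ $11 + 229 @ $13 = $5,143
Ending inventory: 88 @ $13 + 370 @ $13 = $5,954
Check: goods available $11,097 = COGS $5,143 + ending $5,954

COGS = $5,143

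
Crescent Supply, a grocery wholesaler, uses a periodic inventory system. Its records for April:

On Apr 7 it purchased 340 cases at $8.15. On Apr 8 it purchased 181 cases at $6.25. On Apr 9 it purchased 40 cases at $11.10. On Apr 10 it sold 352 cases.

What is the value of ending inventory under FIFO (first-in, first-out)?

Apr 10, 352 sold [FIFO — oldest first]: 340 @ $8.15 + 12 @ $6.25 = $2,846.00
Ending inventory: 169 @ $6.25 + 40 @ $11.10 = $1,500.25

Ending inventory = $1,500.25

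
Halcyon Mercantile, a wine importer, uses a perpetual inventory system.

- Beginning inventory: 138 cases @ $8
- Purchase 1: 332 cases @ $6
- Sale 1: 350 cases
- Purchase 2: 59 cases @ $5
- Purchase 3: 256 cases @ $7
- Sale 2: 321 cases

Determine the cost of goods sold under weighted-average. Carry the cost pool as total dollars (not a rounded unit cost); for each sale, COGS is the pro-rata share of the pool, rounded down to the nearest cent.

COGS = $4,428.90

After Beginning: 138 on hand, pool $1,104.00 (≈ $8.0000 each)
After Purchase 1: 470 on hand, pool $3,096.00 (≈ $6.5872 each)
Sale 1, sell 350: 350/470 × $3,096.00 → $2,305.53
After Purchase 2: 179 on hand, pool $1,085.47 (≈ $6.0641 each)
After Purchase 3: 435 on hand, pool $2,877.47 (≈ $6.6149 each)
Sale 2, sell 321: 321/435 × $2,877.47 → $2,123.37
Total COGS = $2,305.53 + $2,123.37 = $4,428.90
Ending inventory (cost pool remaining) = $754.10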